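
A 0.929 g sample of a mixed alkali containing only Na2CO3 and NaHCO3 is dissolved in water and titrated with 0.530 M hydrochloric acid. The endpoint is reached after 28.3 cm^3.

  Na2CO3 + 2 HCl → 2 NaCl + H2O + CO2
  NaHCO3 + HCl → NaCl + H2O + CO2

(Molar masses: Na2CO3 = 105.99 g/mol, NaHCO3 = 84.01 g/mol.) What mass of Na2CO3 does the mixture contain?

n(HCl) = 0.0283 × 0.530 = 0.0150 mol
Let x = n(Na2CO3), y = n(NaHCO3).
Titrant: 2x + 1y = 0.0150;  mass: 105.99x + 84.01y = 0.929
Solving, x = 5.34 × 10^-3 mol, y = 4.32 × 10^-3 mol
mass of Na2CO3 = 5.34 × 10^-3 × 105.99 = 0.566 g

0.566 g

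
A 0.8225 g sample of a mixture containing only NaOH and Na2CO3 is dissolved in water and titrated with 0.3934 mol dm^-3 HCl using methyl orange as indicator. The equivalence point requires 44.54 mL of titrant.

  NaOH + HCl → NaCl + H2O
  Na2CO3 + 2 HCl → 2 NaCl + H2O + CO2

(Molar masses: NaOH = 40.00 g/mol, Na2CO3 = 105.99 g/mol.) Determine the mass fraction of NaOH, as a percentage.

39.70 %

n(HCl) = 0.04454 × 0.3934 = 0.01752 mol
Let x = n(NaOH), y = n(Na2CO3).
Titrant: 1x + 2y = 0.01752;  mass: 40.00x + 105.99y = 0.8225
Solving, x = 8.163 × 10^-3 mol, y = 4.679 × 10^-3 mol
mass of NaOH = 8.163 × 10^-3 × 40.00 = 0.3265 g
% NaOH = 0.3265 / 0.8225 × 100 = 39.70 %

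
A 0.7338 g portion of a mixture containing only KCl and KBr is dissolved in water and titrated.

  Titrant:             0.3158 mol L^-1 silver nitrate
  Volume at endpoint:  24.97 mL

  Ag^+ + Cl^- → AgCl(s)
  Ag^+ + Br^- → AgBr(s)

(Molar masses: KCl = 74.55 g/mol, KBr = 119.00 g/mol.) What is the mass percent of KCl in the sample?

n(AgNO3) = 0.02497 × 0.3158 = 7.886 × 10^-3 mol
Let x = n(KCl), y = n(KBr).
Titrant: 1x + 1y = 7.886 × 10^-3;  mass: 74.55x + 119.00y = 0.7338
Solving, x = 4.602 × 10^-3 mol, y = 3.283 × 10^-3 mol
mass of KCl = 4.602 × 10^-3 × 74.55 = 0.3431 g
% KCl = 0.3431 / 0.7338 × 100 = 46.76 %

46.76 %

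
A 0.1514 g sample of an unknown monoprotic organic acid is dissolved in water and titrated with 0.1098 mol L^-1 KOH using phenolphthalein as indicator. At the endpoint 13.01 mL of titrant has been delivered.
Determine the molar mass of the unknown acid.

n(KOH) = 0.01301 L × 0.1098 mol/L = 1.428 × 10^-3 mol
n(HA) = 1.428 × 10^-3 mol (1:1 ratio)
M = m / n = 0.1514 g / 1.428 × 10^-3 mol = 106.0 g/mol

106.0 g/mol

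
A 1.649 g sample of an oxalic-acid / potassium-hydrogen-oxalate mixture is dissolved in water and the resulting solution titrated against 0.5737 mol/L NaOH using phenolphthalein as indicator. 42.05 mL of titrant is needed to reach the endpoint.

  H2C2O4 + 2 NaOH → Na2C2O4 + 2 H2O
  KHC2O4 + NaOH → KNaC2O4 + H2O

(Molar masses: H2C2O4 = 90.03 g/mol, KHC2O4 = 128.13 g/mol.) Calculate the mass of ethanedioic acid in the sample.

n(NaOH) = 0.04205 × 0.5737 = 0.02412 mol
Let x = n(H2C2O4), y = n(KHC2O4).
Titrant: 2x + 1y = 0.02412;  mass: 90.03x + 128.13y = 1.649
Solving, x = 8.675 × 10^-3 mol, y = 6.774 × 10^-3 mol
mass of H2C2O4 = 8.675 × 10^-3 × 90.03 = 0.7810 g

0.7810 g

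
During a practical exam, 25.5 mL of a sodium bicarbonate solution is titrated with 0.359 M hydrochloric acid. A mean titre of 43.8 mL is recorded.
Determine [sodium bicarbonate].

0.617 M

NaHCO3 + HCl → NaCl + H2O + CO2
n(HCl) = 0.0438 L × 0.359 mol/L = 0.0157 mol
n(NaHCO3) = 0.0157 mol (1:1 mole ratio)
[NaHCO3] = 0.0157 mol / 0.0255 L = 0.617 mol/L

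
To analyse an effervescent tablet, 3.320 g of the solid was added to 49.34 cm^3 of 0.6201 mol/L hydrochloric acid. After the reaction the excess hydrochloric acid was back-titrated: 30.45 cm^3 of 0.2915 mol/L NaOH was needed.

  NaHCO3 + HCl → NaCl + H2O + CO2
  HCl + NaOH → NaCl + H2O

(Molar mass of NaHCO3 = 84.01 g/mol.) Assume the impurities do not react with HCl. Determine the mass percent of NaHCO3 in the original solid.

n(HCl) added = 0.04934 × 0.6201 = 0.03060 mol
n(NaOH) used in back-titration = 0.03045 × 0.2915 = 8.876 × 10^-3 mol
n(HCl) left over = 8.876 × 10^-3 mol (1:1 ratio)
n(HCl) consumed by analyte = 0.03060 − 8.876 × 10^-3 = 0.02172 mol
n(NaHCO3) = 0.02172 mol (1:1 ratio)
mass of NaHCO3 = 0.02172 × 84.01 = 1.825 g
% NaHCO3 = 1.825 / 3.320 × 100 = 54.96 %

54.96 %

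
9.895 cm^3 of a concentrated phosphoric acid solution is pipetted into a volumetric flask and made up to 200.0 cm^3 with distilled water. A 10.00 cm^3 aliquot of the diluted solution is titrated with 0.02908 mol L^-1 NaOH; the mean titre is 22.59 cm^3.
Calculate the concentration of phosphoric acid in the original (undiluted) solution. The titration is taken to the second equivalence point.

0.6639 mol/L

H3PO4 + 2 NaOH → Na2HPO4 + 2 H2O
n(NaOH) = 0.02259 × 0.02908 = 6.569 × 10^-4 mol
From the 1:2 ratio, n(H3PO4) in the aliquot = 1/2 × 6.569 × 10^-4 = 3.285 × 10^-4 mol
[H3PO4]_dilute = 3.285 × 10^-4 / 0.01000 = 0.03285 mol/L
Dilution factor = 200.0 / 9.895 = 20.21
[H3PO4]_stock = 0.03285 × 20.21 = 0.6639 mol/L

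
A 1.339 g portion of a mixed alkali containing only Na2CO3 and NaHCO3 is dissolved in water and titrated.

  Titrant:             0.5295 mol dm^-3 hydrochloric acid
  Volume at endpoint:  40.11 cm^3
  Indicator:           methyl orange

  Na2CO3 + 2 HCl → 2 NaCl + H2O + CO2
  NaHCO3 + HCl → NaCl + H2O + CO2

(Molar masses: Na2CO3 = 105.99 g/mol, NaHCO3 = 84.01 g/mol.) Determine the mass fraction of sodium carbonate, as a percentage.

56.81 %

n(HCl) = 0.04011 × 0.5295 = 0.02124 mol
Let x = n(Na2CO3), y = n(NaHCO3).
Titrant: 2x + 1y = 0.02124;  mass: 105.99x + 84.01y = 1.339
Solving, x = 7.178 × 10^-3 mol, y = 6.883 × 10^-3 mol
mass of Na2CO3 = 7.178 × 10^-3 × 105.99 = 0.7608 g
% Na2CO3 = 0.7608 / 1.339 × 100 = 56.81 %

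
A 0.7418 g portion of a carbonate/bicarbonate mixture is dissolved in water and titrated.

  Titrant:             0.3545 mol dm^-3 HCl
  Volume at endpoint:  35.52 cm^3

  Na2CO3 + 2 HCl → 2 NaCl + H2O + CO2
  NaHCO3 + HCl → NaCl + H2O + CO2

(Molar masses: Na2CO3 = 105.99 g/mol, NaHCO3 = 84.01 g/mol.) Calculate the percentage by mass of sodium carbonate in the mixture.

72.80 %

n(HCl) = 0.03552 × 0.3545 = 0.01259 mol
Let x = n(Na2CO3), y = n(NaHCO3).
Titrant: 2x + 1y = 0.01259;  mass: 105.99x + 84.01y = 0.7418
Solving, x = 5.095 × 10^-3 mol, y = 2.402 × 10^-3 mol
mass of Na2CO3 = 5.095 × 10^-3 × 105.99 = 0.5400 g
% Na2CO3 = 0.5400 / 0.7418 × 100 = 72.80 %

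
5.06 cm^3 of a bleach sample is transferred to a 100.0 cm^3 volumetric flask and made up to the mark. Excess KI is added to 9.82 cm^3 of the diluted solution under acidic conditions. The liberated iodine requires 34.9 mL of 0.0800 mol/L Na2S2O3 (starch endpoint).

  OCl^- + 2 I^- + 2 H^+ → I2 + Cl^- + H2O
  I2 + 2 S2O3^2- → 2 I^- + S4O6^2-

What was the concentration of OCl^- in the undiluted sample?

n(S2O3^2-) = 0.0349 × 0.0800 = 2.79 × 10^-3 mol
n(I2) = n(S2O3^2-)/2 = 1.40 × 10^-3 mol
n(OCl^-) in the aliquot = 1.40 × 10^-3 mol (1:1 ratio)
[OCl^-]_dilute = 1.40 × 10^-3 / 0.00982 = 0.142 mol/L
[OCl^-]_original = 0.142 × 100.0/5.06 = 2.81 mol/L

2.81 mol/L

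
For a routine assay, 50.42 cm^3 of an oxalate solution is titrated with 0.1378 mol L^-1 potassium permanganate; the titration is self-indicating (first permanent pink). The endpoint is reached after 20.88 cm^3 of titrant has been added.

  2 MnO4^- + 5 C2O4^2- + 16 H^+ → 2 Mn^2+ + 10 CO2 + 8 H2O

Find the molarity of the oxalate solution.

n(KMnO4) = 0.02088 L × 0.1378 mol/L = 2.877 × 10^-3 mol
From the 5:2 mole ratio, n(C2O4^2-) = 5/2 × 2.877 × 10^-3 = 7.193 × 10^-3 mol
[C2O4^2-] = 7.193 × 10^-3 mol / 0.05042 L = 0.1427 mol/L

0.1427 mol/L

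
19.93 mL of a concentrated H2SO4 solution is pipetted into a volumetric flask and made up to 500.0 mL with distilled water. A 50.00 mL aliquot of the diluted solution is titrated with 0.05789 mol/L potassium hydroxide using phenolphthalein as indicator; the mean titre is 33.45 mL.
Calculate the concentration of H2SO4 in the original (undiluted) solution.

H2SO4 + 2 KOH → K2SO4 + 2 H2O
n(KOH) = 0.03345 × 0.05789 = 1.936 × 10^-3 mol
From the 1:2 ratio, n(H2SO4) in the aliquot = 1/2 × 1.936 × 10^-3 = 9.682 × 10^-4 mol
[H2SO4]_dilute = 9.682 × 10^-4 / 0.05000 = 0.01936 mol/L
Dilution factor = 500.0 / 19.93 = 25.09
[H2SO4]_stock = 0.01936 × 25.09 = 0.4858 mol/L

0.4858 mol/L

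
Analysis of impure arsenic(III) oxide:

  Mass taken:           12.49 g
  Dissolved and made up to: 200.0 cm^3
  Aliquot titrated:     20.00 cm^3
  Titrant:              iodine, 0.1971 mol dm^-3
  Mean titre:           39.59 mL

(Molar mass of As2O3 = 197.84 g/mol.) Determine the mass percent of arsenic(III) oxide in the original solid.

As2O3 + 2 I2 + 2 H2O → As2O5 + 4 HI
n(I2) per titration = 0.03959 × 0.1971 = 7.803 × 10^-3 mol
From the 1:2 ratio, n(As2O3) in each aliquot = 1/2 × 7.803 × 10^-3 = 3.902 × 10^-3 mol
n(As2O3) in the whole flask = 3.902 × 10^-3 × 200.0/20.00 = 0.03902 mol
mass of As2O3 = 0.03902 × 197.84 = 7.719 g
% As2O3 = 7.719 / 12.49 × 100 = 61.80 %

61.80 %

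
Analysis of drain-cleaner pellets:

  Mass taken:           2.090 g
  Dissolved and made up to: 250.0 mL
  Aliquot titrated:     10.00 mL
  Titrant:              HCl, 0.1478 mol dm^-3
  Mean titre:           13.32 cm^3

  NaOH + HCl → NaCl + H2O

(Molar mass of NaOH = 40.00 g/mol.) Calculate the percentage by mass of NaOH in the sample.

n(HCl) per titration = 0.01332 × 0.1478 = 1.969 × 10^-3 mol
n(NaOH) in each aliquot = 1.969 × 10^-3 mol (1:1 ratio)
n(NaOH) in the whole flask = 1.969 × 10^-3 × 250.0/10.00 = 0.04922 mol
mass of NaOH = 0.04922 × 40.00 = 1.969 g
% NaOH = 1.969 / 2.090 × 100 = 94.20 %

94.20 %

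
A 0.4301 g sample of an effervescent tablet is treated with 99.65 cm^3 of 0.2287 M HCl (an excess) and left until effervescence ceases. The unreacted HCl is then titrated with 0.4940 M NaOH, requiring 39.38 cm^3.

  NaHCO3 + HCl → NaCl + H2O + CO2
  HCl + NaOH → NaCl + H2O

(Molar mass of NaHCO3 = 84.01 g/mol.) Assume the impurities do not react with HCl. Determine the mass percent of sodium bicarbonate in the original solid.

65.17 %

n(HCl) added = 0.09965 × 0.2287 = 0.02279 mol
n(NaOH) used in back-titration = 0.03938 × 0.4940 = 0.01945 mol
n(HCl) left over = 0.01945 mol (1:1 ratio)
n(HCl) consumed by analyte = 0.02279 − 0.01945 = 3.336 × 10^-3 mol
n(NaHCO3) = 3.336 × 10^-3 mol (1:1 ratio)
mass of NaHCO3 = 3.336 × 10^-3 × 84.01 = 0.2803 g
% NaHCO3 = 0.2803 / 0.4301 × 100 = 65.17 %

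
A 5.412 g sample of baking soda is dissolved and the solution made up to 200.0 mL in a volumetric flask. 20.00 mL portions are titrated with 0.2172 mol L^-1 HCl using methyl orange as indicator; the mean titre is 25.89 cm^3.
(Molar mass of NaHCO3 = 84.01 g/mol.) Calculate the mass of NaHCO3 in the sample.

NaHCO3 + HCl → NaCl + H2O + CO2
n(HCl) per titration = 0.02589 × 0.2172 = 5.623 × 10^-3 mol
n(NaHCO3) in each aliquot = 5.623 × 10^-3 mol (1:1 ratio)
n(NaHCO3) in the whole flask = 5.623 × 10^-3 × 200.0/20.00 = 0.05623 mol
mass of NaHCO3 = 0.05623 × 84.01 = 4.724 g

4.724 g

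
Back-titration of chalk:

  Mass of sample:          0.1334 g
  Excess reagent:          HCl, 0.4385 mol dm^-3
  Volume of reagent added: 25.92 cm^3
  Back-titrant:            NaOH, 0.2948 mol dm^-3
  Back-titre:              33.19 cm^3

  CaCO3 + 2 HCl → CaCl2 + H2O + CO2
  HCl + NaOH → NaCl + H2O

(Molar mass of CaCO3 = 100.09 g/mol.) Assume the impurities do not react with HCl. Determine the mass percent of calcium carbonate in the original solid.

59.33 %

n(HCl) added = 0.02592 × 0.4385 = 0.01137 mol
n(NaOH) used in back-titration = 0.03319 × 0.2948 = 9.784 × 10^-3 mol
n(HCl) left over = 9.784 × 10^-3 mol (1:1 ratio)
n(HCl) consumed by analyte = 0.01137 − 9.784 × 10^-3 = 1.582 × 10^-3 mol
From the 1:2 ratio, n(CaCO3) = 1/2 × 1.582 × 10^-3 = 7.908 × 10^-4 mol
mass of CaCO3 = 7.908 × 10^-4 × 100.09 = 0.07915 g
% CaCO3 = 0.07915 / 0.1334 × 100 = 59.33 %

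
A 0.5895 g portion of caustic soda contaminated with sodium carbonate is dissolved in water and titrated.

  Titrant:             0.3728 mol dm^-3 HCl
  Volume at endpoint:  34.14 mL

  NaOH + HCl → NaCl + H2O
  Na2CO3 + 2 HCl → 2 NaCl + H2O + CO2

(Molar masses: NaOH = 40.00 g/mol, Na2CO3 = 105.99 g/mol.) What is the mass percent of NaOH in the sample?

n(HCl) = 0.03414 × 0.3728 = 0.01273 mol
Let x = n(NaOH), y = n(Na2CO3).
Titrant: 1x + 2y = 0.01273;  mass: 40.00x + 105.99y = 0.5895
Solving, x = 6.540 × 10^-3 mol, y = 3.094 × 10^-3 mol
mass of NaOH = 6.540 × 10^-3 × 40.00 = 0.2616 g
% NaOH = 0.2616 / 0.5895 × 100 = 44.38 %

44.38 %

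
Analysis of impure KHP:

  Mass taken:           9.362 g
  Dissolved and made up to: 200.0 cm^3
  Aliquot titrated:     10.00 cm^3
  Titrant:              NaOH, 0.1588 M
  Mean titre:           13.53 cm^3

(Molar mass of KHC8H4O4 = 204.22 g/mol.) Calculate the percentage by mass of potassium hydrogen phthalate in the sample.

93.74 %

KHC8H4O4 + NaOH → KNaC8H4O4 + H2O
n(NaOH) per titration = 0.01353 × 0.1588 = 2.149 × 10^-3 mol
n(KHC8H4O4) in each aliquot = 2.149 × 10^-3 mol (1:1 ratio)
n(KHC8H4O4) in the whole flask = 2.149 × 10^-3 × 200.0/10.00 = 0.04297 mol
mass of KHC8H4O4 = 0.04297 × 204.22 = 8.776 g
% KHC8H4O4 = 8.776 / 9.362 × 100 = 93.74 %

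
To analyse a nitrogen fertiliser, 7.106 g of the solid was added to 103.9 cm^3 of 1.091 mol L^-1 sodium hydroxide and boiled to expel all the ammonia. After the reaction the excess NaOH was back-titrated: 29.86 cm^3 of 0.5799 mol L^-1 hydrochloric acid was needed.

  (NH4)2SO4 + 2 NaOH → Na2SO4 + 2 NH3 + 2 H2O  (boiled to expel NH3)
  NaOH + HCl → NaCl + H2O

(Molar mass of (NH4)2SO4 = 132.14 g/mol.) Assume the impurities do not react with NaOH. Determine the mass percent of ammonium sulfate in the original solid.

89.29 %

n(NaOH) added = 0.1039 × 1.091 = 0.1134 mol
n(HCl) used in back-titration = 0.02986 × 0.5799 = 0.01732 mol
n(NaOH) left over = 0.01732 mol (1:1 ratio)
n(NaOH) consumed by analyte = 0.1134 − 0.01732 = 0.09604 mol
From the 1:2 ratio, n((NH4)2SO4) = 1/2 × 0.09604 = 0.04802 mol
mass of (NH4)2SO4 = 0.04802 × 132.14 = 6.345 g
% (NH4)2SO4 = 6.345 / 7.106 × 100 = 89.29 %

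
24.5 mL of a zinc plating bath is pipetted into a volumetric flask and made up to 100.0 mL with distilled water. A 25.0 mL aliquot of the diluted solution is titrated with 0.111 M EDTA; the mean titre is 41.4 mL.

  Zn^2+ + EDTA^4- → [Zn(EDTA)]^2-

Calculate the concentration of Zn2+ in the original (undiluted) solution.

0.750 M

n(EDTA) = 0.0414 × 0.111 = 4.60 × 10^-3 mol
n(Zn2+) in the aliquot = 4.60 × 10^-3 mol (1:1 ratio)
[Zn2+]_dilute = 4.60 × 10^-3 / 0.0250 = 0.184 mol/L
Dilution factor = 100.0 / 24.5 = 4.082
[Zn2+]_stock = 0.184 × 4.082 = 0.750 mol/L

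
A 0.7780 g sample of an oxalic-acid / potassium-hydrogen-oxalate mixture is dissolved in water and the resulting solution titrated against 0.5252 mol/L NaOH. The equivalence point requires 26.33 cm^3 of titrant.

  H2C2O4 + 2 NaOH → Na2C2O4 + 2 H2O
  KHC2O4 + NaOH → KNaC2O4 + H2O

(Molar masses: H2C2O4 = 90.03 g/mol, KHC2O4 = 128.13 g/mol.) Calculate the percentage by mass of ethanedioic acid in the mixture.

69.19 %

n(NaOH) = 0.02633 × 0.5252 = 0.01383 mol
Let x = n(H2C2O4), y = n(KHC2O4).
Titrant: 2x + 1y = 0.01383;  mass: 90.03x + 128.13y = 0.7780
Solving, x = 5.979 × 10^-3 mol, y = 1.871 × 10^-3 mol
mass of H2C2O4 = 5.979 × 10^-3 × 90.03 = 0.5383 g
% H2C2O4 = 0.5383 / 0.7780 × 100 = 69.19 %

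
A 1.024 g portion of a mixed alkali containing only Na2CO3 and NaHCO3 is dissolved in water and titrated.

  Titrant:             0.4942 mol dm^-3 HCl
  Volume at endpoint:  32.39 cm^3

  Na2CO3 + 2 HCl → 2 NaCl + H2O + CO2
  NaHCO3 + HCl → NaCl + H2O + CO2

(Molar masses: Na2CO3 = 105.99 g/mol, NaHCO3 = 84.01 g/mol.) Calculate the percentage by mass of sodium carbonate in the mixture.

53.52 %

n(HCl) = 0.03239 × 0.4942 = 0.01601 mol
Let x = n(Na2CO3), y = n(NaHCO3).
Titrant: 2x + 1y = 0.01601;  mass: 105.99x + 84.01y = 1.024
Solving, x = 5.171 × 10^-3 mol, y = 5.665 × 10^-3 mol
mass of Na2CO3 = 5.171 × 10^-3 × 105.99 = 0.5481 g
% Na2CO3 = 0.5481 / 1.024 × 100 = 53.52 %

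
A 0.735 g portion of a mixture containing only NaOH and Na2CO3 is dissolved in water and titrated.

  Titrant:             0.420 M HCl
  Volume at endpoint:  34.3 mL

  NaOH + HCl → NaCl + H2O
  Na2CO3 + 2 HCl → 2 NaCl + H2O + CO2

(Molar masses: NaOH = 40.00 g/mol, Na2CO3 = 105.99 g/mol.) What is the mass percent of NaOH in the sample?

11.9 %

n(HCl) = 0.0343 × 0.420 = 0.0144 mol
Let x = n(NaOH), y = n(Na2CO3).
Titrant: 1x + 2y = 0.0144;  mass: 40.00x + 105.99y = 0.735
Solving, x = 2.19 × 10^-3 mol, y = 6.11 × 10^-3 mol
mass of NaOH = 2.19 × 10^-3 × 40.00 = 0.0876 g
% NaOH = 0.0876 / 0.735 × 100 = 11.9 %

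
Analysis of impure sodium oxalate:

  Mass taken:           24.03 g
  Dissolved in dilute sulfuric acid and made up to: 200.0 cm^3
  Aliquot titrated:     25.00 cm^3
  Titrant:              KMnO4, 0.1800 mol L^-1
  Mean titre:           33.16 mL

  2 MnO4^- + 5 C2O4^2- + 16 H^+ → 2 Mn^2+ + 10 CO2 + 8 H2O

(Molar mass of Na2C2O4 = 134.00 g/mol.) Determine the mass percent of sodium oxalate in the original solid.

66.57 %

n(KMnO4) per titration = 0.03316 × 0.1800 = 5.969 × 10^-3 mol
From the 5:2 ratio, n(Na2C2O4) in each aliquot = 5/2 × 5.969 × 10^-3 = 0.01492 mol
n(Na2C2O4) in the whole flask = 0.01492 × 200.0/25.00 = 0.1194 mol
mass of Na2C2O4 = 0.1194 × 134.00 = 16.00 g
% Na2C2O4 = 16.00 / 24.03 × 100 = 66.57 %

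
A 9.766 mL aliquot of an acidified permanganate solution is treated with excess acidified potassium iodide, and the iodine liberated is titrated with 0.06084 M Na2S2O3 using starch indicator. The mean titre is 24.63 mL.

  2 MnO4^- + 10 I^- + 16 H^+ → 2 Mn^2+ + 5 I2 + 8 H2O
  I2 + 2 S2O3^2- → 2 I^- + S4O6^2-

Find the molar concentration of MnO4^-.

n(S2O3^2-) = 0.02463 × 0.06084 = 1.498 × 10^-3 mol
n(I2) = n(S2O3^2-)/2 = 7.492 × 10^-4 mol
From the 2:5 ratio, n(MnO4^-) in the aliquot = 2/5 × 7.492 × 10^-4 = 2.997 × 10^-4 mol
[MnO4^-] = 2.997 × 10^-4 / 0.009766 = 0.03069 mol/L

0.03069 M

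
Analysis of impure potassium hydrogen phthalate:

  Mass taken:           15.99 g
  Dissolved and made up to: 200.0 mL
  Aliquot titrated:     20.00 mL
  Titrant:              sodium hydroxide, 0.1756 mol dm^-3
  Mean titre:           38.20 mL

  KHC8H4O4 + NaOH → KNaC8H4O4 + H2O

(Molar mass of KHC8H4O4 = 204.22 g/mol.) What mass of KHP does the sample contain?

13.70 g

n(NaOH) per titration = 0.03820 × 0.1756 = 6.708 × 10^-3 mol
n(KHC8H4O4) in each aliquot = 6.708 × 10^-3 mol (1:1 ratio)
n(KHC8H4O4) in the whole flask = 6.708 × 10^-3 × 200.0/20.00 = 0.06708 mol
mass of KHC8H4O4 = 0.06708 × 204.22 = 13.70 g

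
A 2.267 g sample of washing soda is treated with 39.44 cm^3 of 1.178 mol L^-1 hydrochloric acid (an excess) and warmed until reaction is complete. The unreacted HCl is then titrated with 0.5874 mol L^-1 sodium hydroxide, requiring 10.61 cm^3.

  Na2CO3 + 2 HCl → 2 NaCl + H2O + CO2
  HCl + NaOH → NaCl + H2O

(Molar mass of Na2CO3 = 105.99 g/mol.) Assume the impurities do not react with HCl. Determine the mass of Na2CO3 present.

n(HCl) added = 0.03944 × 1.178 = 0.04646 mol
n(NaOH) used in back-titration = 0.01061 × 0.5874 = 6.232 × 10^-3 mol
n(HCl) left over = 6.232 × 10^-3 mol (1:1 ratio)
n(HCl) consumed by analyte = 0.04646 − 6.232 × 10^-3 = 0.04023 mol
From the 1:2 ratio, n(Na2CO3) = 1/2 × 0.04023 = 0.02011 mol
mass of Na2CO3 = 0.02011 × 105.99 = 2.132 g

2.132 g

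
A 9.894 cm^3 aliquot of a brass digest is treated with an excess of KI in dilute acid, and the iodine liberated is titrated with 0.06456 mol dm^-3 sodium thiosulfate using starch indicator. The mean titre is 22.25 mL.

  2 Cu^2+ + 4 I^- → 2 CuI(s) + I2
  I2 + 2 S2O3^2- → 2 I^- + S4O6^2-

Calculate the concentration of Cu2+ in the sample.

0.1452 mol/L

n(S2O3^2-) = 0.02225 × 0.06456 = 1.436 × 10^-3 mol
n(I2) = n(S2O3^2-)/2 = 7.182 × 10^-4 mol
From the 2:1 ratio, n(Cu2+) in the aliquot = 2/1 × 7.182 × 10^-4 = 1.436 × 10^-3 mol
[Cu2+] = 1.436 × 10^-3 / 0.009894 = 0.1452 mol/L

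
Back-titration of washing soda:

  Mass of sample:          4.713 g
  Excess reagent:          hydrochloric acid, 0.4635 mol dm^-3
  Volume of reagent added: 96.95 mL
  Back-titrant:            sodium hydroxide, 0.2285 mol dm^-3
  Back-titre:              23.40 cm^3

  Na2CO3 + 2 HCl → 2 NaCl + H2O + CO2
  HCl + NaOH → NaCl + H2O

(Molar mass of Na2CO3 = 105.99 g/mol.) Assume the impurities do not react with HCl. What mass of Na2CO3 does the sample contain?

2.098 g

n(HCl) added = 0.09695 × 0.4635 = 0.04494 mol
n(NaOH) used in back-titration = 0.02340 × 0.2285 = 5.347 × 10^-3 mol
n(HCl) left over = 5.347 × 10^-3 mol (1:1 ratio)
n(HCl) consumed by analyte = 0.04494 − 5.347 × 10^-3 = 0.03959 mol
From the 1:2 ratio, n(Na2CO3) = 1/2 × 0.03959 = 0.01979 mol
mass of Na2CO3 = 0.01979 × 105.99 = 2.098 g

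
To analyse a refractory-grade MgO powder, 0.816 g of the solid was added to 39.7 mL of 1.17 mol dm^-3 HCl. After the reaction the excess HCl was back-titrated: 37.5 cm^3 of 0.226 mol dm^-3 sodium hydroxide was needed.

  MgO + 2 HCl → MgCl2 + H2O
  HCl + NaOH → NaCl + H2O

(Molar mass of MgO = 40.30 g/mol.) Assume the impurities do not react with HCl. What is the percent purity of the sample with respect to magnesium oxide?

93.8 %

n(HCl) added = 0.0397 × 1.17 = 0.0464 mol
n(NaOH) used in back-titration = 0.0375 × 0.226 = 8.47 × 10^-3 mol
n(HCl) left over = 8.47 × 10^-3 mol (1:1 ratio)
n(HCl) consumed by analyte = 0.0464 − 8.47 × 10^-3 = 0.0380 mol
From the 1:2 ratio, n(MgO) = 1/2 × 0.0380 = 0.0190 mol
mass of MgO = 0.0190 × 40.30 = 0.765 g
% MgO = 0.765 / 0.816 × 100 = 93.8 %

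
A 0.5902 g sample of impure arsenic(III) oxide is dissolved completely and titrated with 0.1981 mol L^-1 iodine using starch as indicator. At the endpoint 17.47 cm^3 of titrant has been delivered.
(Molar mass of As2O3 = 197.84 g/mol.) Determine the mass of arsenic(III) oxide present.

0.3423 g

As2O3 + 2 I2 + 2 H2O → As2O5 + 4 HI
n(I2) = 0.01747 L × 0.1981 mol/L = 3.461 × 10^-3 mol
From the 1:2 ratio, n(As2O3) = 1/2 × 3.461 × 10^-3 = 1.730 × 10^-3 mol
mass of As2O3 = 1.730 × 10^-3 × 197.84 g/mol = 0.3423 g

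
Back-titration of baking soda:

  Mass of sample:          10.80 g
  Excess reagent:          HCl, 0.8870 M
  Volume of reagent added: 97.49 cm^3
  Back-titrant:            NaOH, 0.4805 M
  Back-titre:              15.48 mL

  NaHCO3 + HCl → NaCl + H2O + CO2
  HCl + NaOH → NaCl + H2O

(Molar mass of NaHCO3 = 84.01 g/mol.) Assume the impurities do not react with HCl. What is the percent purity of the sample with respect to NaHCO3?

61.48 %

n(HCl) added = 0.09749 × 0.8870 = 0.08647 mol
n(NaOH) used in back-titration = 0.01548 × 0.4805 = 7.438 × 10^-3 mol
n(HCl) left over = 7.438 × 10^-3 mol (1:1 ratio)
n(HCl) consumed by analyte = 0.08647 − 7.438 × 10^-3 = 0.07904 mol
n(NaHCO3) = 0.07904 mol (1:1 ratio)
mass of NaHCO3 = 0.07904 × 84.01 = 6.640 g
% NaHCO3 = 6.640 / 10.80 × 100 = 61.48 %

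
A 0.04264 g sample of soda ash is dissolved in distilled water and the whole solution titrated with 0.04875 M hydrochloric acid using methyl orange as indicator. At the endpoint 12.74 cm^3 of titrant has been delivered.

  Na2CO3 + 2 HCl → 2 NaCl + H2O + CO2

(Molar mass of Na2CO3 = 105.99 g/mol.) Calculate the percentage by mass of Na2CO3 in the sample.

n(HCl) = 0.01274 L × 0.04875 mol/L = 6.211 × 10^-4 mol
From the 1:2 ratio, n(Na2CO3) = 1/2 × 6.211 × 10^-4 = 3.105 × 10^-4 mol
mass of Na2CO3 = 3.105 × 10^-4 × 105.99 g/mol = 0.03291 g
% Na2CO3 = 0.03291 / 0.04264 × 100 = 77.19 %

77.19 %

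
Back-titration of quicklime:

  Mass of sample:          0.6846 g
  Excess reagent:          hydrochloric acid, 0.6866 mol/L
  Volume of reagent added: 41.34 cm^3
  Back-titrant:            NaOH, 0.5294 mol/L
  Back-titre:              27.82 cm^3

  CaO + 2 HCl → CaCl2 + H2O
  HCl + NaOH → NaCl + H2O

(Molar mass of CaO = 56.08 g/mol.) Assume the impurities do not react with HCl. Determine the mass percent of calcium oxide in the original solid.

n(HCl) added = 0.04134 × 0.6866 = 0.02838 mol
n(NaOH) used in back-titration = 0.02782 × 0.5294 = 0.01473 mol
n(HCl) left over = 0.01473 mol (1:1 ratio)
n(HCl) consumed by analyte = 0.02838 − 0.01473 = 0.01366 mol
From the 1:2 ratio, n(CaO) = 1/2 × 0.01366 = 6.828 × 10^-3 mol
mass of CaO = 6.828 × 10^-3 × 56.08 = 0.3829 g
% CaO = 0.3829 / 0.6846 × 100 = 55.93 %

55.93 %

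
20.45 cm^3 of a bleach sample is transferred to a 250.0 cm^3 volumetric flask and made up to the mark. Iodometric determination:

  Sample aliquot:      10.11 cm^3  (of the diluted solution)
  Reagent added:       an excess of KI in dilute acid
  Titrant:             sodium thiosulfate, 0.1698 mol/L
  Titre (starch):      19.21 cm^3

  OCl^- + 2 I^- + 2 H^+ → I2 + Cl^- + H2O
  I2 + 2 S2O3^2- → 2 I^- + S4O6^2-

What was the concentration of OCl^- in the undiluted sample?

n(S2O3^2-) = 0.01921 × 0.1698 = 3.262 × 10^-3 mol
n(I2) = n(S2O3^2-)/2 = 1.631 × 10^-3 mol
n(OCl^-) in the aliquot = 1.631 × 10^-3 mol (1:1 ratio)
[OCl^-]_dilute = 1.631 × 10^-3 / 0.01011 = 0.1613 mol/L
[OCl^-]_original = 0.1613 × 250.0/20.45 = 1.972 mol/L

1.972 mol/L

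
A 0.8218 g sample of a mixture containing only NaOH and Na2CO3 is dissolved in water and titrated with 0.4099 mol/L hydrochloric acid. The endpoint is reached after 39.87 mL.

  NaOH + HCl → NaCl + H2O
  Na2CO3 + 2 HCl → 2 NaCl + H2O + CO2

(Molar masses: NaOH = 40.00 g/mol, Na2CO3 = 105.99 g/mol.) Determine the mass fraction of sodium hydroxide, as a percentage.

16.59 %

n(HCl) = 0.03987 × 0.4099 = 0.01634 mol
Let x = n(NaOH), y = n(Na2CO3).
Titrant: 1x + 2y = 0.01634;  mass: 40.00x + 105.99y = 0.8218
Solving, x = 3.408 × 10^-3 mol, y = 6.468 × 10^-3 mol
mass of NaOH = 3.408 × 10^-3 × 40.00 = 0.1363 g
% NaOH = 0.1363 / 0.8218 × 100 = 16.59 %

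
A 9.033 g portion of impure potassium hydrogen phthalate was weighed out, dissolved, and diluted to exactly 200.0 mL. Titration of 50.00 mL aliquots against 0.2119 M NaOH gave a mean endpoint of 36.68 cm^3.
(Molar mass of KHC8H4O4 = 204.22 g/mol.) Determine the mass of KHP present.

6.349 g

KHC8H4O4 + NaOH → KNaC8H4O4 + H2O
n(NaOH) per titration = 0.03668 × 0.2119 = 7.772 × 10^-3 mol
n(KHC8H4O4) in each aliquot = 7.772 × 10^-3 mol (1:1 ratio)
n(KHC8H4O4) in the whole flask = 7.772 × 10^-3 × 200.0/50.00 = 0.03109 mol
mass of KHC8H4O4 = 0.03109 × 204.22 = 6.349 g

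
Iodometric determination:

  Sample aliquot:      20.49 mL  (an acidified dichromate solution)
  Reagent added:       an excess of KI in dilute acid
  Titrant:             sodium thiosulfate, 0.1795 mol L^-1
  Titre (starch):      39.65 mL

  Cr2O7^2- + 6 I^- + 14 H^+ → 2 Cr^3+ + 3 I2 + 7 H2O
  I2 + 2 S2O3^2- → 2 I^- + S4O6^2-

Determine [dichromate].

0.05789 mol/L

n(S2O3^2-) = 0.03965 × 0.1795 = 7.117 × 10^-3 mol
n(I2) = n(S2O3^2-)/2 = 3.559 × 10^-3 mol
From the 1:3 ratio, n(Cr2O7^2-) in the aliquot = 1/3 × 3.559 × 10^-3 = 1.186 × 10^-3 mol
[Cr2O7^2-] = 1.186 × 10^-3 / 0.02049 = 0.05789 mol/L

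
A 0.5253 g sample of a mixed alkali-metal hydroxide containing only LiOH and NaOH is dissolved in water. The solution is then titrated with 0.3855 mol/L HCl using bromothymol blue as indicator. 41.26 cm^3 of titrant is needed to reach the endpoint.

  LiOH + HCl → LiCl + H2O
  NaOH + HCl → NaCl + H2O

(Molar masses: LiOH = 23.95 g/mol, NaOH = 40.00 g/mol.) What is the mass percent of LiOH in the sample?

31.51 %

n(HCl) = 0.04126 × 0.3855 = 0.01591 mol
Let x = n(LiOH), y = n(NaOH).
Titrant: 1x + 1y = 0.01591;  mass: 23.95x + 40.00y = 0.5253
Solving, x = 6.911 × 10^-3 mol, y = 8.994 × 10^-3 mol
mass of LiOH = 6.911 × 10^-3 × 23.95 = 0.1655 g
% LiOH = 0.1655 / 0.5253 × 100 = 31.51 %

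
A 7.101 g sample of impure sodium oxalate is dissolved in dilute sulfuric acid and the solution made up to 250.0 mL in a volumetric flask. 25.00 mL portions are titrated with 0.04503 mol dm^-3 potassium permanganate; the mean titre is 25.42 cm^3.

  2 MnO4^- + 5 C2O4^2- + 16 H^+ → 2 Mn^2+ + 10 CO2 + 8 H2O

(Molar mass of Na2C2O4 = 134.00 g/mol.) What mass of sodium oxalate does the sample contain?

3.835 g

n(KMnO4) per titration = 0.02542 × 0.04503 = 1.145 × 10^-3 mol
From the 5:2 ratio, n(Na2C2O4) in each aliquot = 5/2 × 1.145 × 10^-3 = 2.862 × 10^-3 mol
n(Na2C2O4) in the whole flask = 2.862 × 10^-3 × 250.0/25.00 = 0.02862 mol
mass of Na2C2O4 = 0.02862 × 134.00 = 3.835 g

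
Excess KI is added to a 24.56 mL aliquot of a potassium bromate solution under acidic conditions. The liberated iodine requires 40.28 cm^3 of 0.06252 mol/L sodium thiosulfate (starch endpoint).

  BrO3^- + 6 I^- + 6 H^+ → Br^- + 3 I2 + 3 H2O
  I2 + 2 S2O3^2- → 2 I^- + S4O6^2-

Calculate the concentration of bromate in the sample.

n(S2O3^2-) = 0.04028 × 0.06252 = 2.518 × 10^-3 mol
n(I2) = n(S2O3^2-)/2 = 1.259 × 10^-3 mol
From the 1:3 ratio, n(BrO3^-) in the aliquot = 1/3 × 1.259 × 10^-3 = 4.197 × 10^-4 mol
[BrO3^-] = 4.197 × 10^-4 / 0.02456 = 0.01709 mol/L

0.01709 mol/L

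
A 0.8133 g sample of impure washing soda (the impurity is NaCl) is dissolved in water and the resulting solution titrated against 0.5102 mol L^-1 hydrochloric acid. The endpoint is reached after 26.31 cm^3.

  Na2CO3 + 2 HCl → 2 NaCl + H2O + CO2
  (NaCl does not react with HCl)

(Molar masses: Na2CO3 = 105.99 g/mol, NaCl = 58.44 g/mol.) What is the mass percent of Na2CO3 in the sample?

87.47 %

n(HCl) = 0.02631 × 0.5102 = 0.01342 mol
Let x = n(Na2CO3), y = n(NaCl).
Titrant: 2x = 0.01342;  mass: 105.99x + 58.44y = 0.8133
Solving, x = 6.712 × 10^-3 mol, y = 1.744 × 10^-3 mol
mass of Na2CO3 = 6.712 × 10^-3 × 105.99 = 0.7114 g
% Na2CO3 = 0.7114 / 0.8133 × 100 = 87.47 %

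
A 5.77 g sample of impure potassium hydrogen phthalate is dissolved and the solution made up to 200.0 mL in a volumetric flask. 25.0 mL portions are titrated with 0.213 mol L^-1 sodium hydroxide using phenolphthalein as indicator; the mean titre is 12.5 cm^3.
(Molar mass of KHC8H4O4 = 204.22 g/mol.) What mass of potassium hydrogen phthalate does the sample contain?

4.35 g

KHC8H4O4 + NaOH → KNaC8H4O4 + H2O
n(NaOH) per titration = 0.0125 × 0.213 = 2.66 × 10^-3 mol
n(KHC8H4O4) in each aliquot = 2.66 × 10^-3 mol (1:1 ratio)
n(KHC8H4O4) in the whole flask = 2.66 × 10^-3 × 200.0/25.0 = 0.0213 mol
mass of KHC8H4O4 = 0.0213 × 204.22 = 4.35 g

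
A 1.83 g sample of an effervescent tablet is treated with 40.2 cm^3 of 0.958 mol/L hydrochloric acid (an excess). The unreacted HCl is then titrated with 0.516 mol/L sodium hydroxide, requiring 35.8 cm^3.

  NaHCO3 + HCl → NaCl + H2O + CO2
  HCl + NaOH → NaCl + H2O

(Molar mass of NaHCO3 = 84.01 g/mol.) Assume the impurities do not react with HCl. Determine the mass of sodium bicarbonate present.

n(HCl) added = 0.0402 × 0.958 = 0.0385 mol
n(NaOH) used in back-titration = 0.0358 × 0.516 = 0.0185 mol
n(HCl) left over = 0.0185 mol (1:1 ratio)
n(HCl) consumed by analyte = 0.0385 − 0.0185 = 0.0200 mol
n(NaHCO3) = 0.0200 mol (1:1 ratio)
mass of NaHCO3 = 0.0200 × 84.01 = 1.68 g

1.68 g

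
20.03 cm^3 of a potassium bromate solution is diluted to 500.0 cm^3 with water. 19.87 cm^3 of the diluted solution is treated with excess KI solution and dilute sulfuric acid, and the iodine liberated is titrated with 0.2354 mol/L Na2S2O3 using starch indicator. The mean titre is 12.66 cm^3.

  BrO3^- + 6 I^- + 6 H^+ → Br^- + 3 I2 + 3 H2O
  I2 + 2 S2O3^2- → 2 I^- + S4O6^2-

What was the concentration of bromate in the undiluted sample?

0.6240 mol/L

n(S2O3^2-) = 0.01266 × 0.2354 = 2.980 × 10^-3 mol
n(I2) = n(S2O3^2-)/2 = 1.490 × 10^-3 mol
From the 1:3 ratio, n(BrO3^-) in the aliquot = 1/3 × 1.490 × 10^-3 = 4.967 × 10^-4 mol
[BrO3^-]_dilute = 4.967 × 10^-4 / 0.01987 = 0.02500 mol/L
[BrO3^-]_original = 0.02500 × 500.0/20.03 = 0.6240 mol/L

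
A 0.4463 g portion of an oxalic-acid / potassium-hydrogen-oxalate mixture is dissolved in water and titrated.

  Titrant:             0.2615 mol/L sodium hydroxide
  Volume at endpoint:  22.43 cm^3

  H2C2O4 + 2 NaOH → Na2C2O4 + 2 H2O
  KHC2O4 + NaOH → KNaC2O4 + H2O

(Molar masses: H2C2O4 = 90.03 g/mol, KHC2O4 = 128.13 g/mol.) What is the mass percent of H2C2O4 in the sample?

37.04 %

n(NaOH) = 0.02243 × 0.2615 = 5.865 × 10^-3 mol
Let x = n(H2C2O4), y = n(KHC2O4).
Titrant: 2x + 1y = 5.865 × 10^-3;  mass: 90.03x + 128.13y = 0.4463
Solving, x = 1.836 × 10^-3 mol, y = 2.193 × 10^-3 mol
mass of H2C2O4 = 1.836 × 10^-3 × 90.03 = 0.1653 g
% H2C2O4 = 0.1653 / 0.4463 × 100 = 37.04 %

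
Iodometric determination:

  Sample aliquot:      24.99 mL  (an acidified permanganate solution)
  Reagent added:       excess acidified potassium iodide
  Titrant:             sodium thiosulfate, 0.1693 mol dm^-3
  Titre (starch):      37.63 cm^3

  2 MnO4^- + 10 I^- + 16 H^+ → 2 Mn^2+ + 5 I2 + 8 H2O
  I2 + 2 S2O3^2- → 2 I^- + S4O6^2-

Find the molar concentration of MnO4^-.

n(S2O3^2-) = 0.03763 × 0.1693 = 6.371 × 10^-3 mol
n(I2) = n(S2O3^2-)/2 = 3.185 × 10^-3 mol
From the 2:5 ratio, n(MnO4^-) in the aliquot = 2/5 × 3.185 × 10^-3 = 1.274 × 10^-3 mol
[MnO4^-] = 1.274 × 10^-3 / 0.02499 = 0.05099 mol/L

0.05099 mol/L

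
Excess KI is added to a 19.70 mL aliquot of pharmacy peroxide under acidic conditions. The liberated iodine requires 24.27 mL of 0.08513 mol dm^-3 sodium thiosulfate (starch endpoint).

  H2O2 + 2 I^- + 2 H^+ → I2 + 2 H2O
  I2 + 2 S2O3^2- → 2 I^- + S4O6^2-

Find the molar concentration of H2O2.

n(S2O3^2-) = 0.02427 × 0.08513 = 2.066 × 10^-3 mol
n(I2) = n(S2O3^2-)/2 = 1.033 × 10^-3 mol
n(H2O2) in the aliquot = 1.033 × 10^-3 mol (1:1 ratio)
[H2O2] = 1.033 × 10^-3 / 0.01970 = 0.05244 mol/L

0.05244 mol/L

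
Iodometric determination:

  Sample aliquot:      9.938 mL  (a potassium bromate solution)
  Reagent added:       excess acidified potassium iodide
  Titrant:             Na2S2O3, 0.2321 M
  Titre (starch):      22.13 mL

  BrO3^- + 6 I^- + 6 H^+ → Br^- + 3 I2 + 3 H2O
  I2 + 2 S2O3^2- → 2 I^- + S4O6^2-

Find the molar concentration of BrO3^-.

0.08614 M

n(S2O3^2-) = 0.02213 × 0.2321 = 5.136 × 10^-3 mol
n(I2) = n(S2O3^2-)/2 = 2.568 × 10^-3 mol
From the 1:3 ratio, n(BrO3^-) in the aliquot = 1/3 × 2.568 × 10^-3 = 8.561 × 10^-4 mol
[BrO3^-] = 8.561 × 10^-4 / 0.009938 = 0.08614 mol/L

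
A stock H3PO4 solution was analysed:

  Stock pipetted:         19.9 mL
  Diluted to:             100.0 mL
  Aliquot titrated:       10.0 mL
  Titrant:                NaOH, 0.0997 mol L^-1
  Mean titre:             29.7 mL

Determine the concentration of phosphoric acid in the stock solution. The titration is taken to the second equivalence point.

0.744 mol/L

H3PO4 + 2 NaOH → Na2HPO4 + 2 H2O
n(NaOH) = 0.0297 × 0.0997 = 2.96 × 10^-3 mol
From the 1:2 ratio, n(H3PO4) in the aliquot = 1/2 × 2.96 × 10^-3 = 1.48 × 10^-3 mol
[H3PO4]_dilute = 1.48 × 10^-3 / 0.0100 = 0.148 mol/L
Dilution factor = 100.0 / 19.9 = 5.025
[H3PO4]_stock = 0.148 × 5.025 = 0.744 mol/L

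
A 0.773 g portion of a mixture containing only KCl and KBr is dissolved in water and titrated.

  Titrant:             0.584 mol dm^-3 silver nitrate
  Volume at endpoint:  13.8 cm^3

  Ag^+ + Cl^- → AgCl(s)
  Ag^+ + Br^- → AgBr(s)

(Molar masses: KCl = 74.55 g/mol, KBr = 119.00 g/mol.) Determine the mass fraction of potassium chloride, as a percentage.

n(AgNO3) = 0.0138 × 0.584 = 8.06 × 10^-3 mol
Let x = n(KCl), y = n(KBr).
Titrant: 1x + 1y = 8.06 × 10^-3;  mass: 74.55x + 119.00y = 0.773
Solving, x = 4.19 × 10^-3 mol, y = 3.87 × 10^-3 mol
mass of KCl = 4.19 × 10^-3 × 74.55 = 0.312 g
% KCl = 0.312 / 0.773 × 100 = 40.4 %

40.4 %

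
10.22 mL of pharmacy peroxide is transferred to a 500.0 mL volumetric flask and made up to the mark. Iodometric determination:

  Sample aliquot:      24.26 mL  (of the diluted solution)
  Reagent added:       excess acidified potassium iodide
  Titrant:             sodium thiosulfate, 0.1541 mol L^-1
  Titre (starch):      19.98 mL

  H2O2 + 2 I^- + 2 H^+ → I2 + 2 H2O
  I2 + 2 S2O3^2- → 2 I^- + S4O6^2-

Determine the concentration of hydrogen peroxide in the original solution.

n(S2O3^2-) = 0.01998 × 0.1541 = 3.079 × 10^-3 mol
n(I2) = n(S2O3^2-)/2 = 1.539 × 10^-3 mol
n(H2O2) in the aliquot = 1.539 × 10^-3 mol (1:1 ratio)
[H2O2]_dilute = 1.539 × 10^-3 / 0.02426 = 0.06346 mol/L
[H2O2]_original = 0.06346 × 500.0/10.22 = 3.105 mol/L

3.105 mol/L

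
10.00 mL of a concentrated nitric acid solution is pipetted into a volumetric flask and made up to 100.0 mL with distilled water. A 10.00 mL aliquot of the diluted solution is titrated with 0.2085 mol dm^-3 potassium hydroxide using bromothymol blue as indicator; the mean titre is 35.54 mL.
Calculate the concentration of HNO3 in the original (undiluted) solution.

HNO3 + KOH → KNO3 + H2O
n(KOH) = 0.03554 × 0.2085 = 7.410 × 10^-3 mol
n(HNO3) in the aliquot = 7.410 × 10^-3 mol (1:1 ratio)
[HNO3]_dilute = 7.410 × 10^-3 / 0.01000 = 0.7410 mol/L
Dilution factor = 100.0 / 10.00 = 10.00
[HNO3]_stock = 0.7410 × 10.00 = 7.410 mol/L

7.410 mol/L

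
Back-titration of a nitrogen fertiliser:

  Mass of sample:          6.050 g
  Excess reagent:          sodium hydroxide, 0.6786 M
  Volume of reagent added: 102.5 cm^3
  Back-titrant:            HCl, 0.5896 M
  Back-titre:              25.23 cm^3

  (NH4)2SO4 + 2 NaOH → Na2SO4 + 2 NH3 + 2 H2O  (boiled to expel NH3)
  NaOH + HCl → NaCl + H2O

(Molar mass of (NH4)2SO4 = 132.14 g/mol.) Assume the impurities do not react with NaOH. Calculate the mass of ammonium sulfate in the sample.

n(NaOH) added = 0.1025 × 0.6786 = 0.06956 mol
n(HCl) used in back-titration = 0.02523 × 0.5896 = 0.01488 mol
n(NaOH) left over = 0.01488 mol (1:1 ratio)
n(NaOH) consumed by analyte = 0.06956 − 0.01488 = 0.05468 mol
From the 1:2 ratio, n((NH4)2SO4) = 1/2 × 0.05468 = 0.02734 mol
mass of (NH4)2SO4 = 0.02734 × 132.14 = 3.613 g

3.613 g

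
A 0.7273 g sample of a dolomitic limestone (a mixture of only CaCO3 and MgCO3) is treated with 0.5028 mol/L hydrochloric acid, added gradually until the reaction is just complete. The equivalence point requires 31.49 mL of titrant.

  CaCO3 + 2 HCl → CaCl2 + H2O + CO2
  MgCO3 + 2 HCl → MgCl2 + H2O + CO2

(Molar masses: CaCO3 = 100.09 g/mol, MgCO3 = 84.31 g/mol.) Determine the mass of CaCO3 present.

n(HCl) = 0.03149 × 0.5028 = 0.01583 mol
Let x = n(CaCO3), y = n(MgCO3).
Titrant: 2x + 2y = 0.01583;  mass: 100.09x + 84.31y = 0.7273
Solving, x = 3.793 × 10^-3 mol, y = 4.124 × 10^-3 mol
mass of CaCO3 = 3.793 × 10^-3 × 100.09 = 0.3796 g

0.3796 g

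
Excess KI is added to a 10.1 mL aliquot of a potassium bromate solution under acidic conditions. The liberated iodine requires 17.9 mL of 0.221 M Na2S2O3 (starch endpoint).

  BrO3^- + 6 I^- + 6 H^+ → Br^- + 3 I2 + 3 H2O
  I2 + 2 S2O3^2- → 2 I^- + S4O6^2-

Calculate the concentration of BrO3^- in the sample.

n(S2O3^2-) = 0.0179 × 0.221 = 3.96 × 10^-3 mol
n(I2) = n(S2O3^2-)/2 = 1.98 × 10^-3 mol
From the 1:3 ratio, n(BrO3^-) in the aliquot = 1/3 × 1.98 × 10^-3 = 6.59 × 10^-4 mol
[BrO3^-] = 6.59 × 10^-4 / 0.0101 = 0.0653 mol/L

0.0653 M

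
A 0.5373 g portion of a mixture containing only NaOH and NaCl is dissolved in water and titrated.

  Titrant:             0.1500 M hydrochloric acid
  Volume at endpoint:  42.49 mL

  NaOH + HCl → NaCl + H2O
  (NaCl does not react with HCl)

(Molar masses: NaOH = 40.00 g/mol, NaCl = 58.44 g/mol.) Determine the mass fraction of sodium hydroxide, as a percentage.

n(HCl) = 0.04249 × 0.1500 = 6.373 × 10^-3 mol
Let x = n(NaOH), y = n(NaCl).
Titrant: 1x = 6.373 × 10^-3;  mass: 40.00x + 58.44y = 0.5373
Solving, x = 6.373 × 10^-3 mol, y = 4.832 × 10^-3 mol
mass of NaOH = 6.373 × 10^-3 × 40.00 = 0.2549 g
% NaOH = 0.2549 / 0.5373 × 100 = 47.45 %

47.45 %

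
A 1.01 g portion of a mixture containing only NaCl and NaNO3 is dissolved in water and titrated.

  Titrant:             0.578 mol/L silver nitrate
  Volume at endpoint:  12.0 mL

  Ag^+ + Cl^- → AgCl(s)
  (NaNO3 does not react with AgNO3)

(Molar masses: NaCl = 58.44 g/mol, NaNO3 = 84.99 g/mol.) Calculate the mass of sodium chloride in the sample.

0.405 g

n(AgNO3) = 0.0120 × 0.578 = 6.94 × 10^-3 mol
Let x = n(NaCl), y = n(NaNO3).
Titrant: 1x = 6.94 × 10^-3;  mass: 58.44x + 84.99y = 1.01
Solving, x = 6.94 × 10^-3 mol, y = 7.11 × 10^-3 mol
mass of NaCl = 6.94 × 10^-3 × 58.44 = 0.405 g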